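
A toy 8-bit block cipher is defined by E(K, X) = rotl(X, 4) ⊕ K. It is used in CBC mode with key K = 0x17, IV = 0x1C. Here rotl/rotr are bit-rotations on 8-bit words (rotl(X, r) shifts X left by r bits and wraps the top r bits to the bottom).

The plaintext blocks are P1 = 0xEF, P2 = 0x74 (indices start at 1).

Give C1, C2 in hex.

CBC encryption: C_i = E(K, P_i ⊕ C_{i−1}), with C_{0} = IV.
C1: P1 ⊕ 0x1C = 0xF3; E(K, 0xF3) = 0x28.
C2: P2 ⊕ 0x28 = 0x5C; E(K, 0x5C) = 0xD2.

C1 = 0x28, C2 = 0xD2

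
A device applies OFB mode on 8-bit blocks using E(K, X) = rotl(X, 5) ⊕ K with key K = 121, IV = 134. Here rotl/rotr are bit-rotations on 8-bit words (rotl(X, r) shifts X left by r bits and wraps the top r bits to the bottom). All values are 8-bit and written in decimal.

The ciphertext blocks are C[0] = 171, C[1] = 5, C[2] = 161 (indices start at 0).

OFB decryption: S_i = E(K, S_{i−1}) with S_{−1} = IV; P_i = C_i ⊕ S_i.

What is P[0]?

P[0]: S = E(K, 134) = 169; 171 ⊕ 169 = 2.

P[0] = 2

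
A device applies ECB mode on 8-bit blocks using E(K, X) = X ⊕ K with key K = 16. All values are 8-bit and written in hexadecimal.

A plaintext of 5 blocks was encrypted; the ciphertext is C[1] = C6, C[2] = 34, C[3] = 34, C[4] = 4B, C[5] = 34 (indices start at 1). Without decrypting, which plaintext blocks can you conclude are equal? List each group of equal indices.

ECB encrypts each block independently with the same key, so equal ciphertext blocks imply equal plaintext blocks.
C[2] = C[3] = C[5] = 34, so P[2] = P[3] = P[5].

P[2] = P[3] = P[5]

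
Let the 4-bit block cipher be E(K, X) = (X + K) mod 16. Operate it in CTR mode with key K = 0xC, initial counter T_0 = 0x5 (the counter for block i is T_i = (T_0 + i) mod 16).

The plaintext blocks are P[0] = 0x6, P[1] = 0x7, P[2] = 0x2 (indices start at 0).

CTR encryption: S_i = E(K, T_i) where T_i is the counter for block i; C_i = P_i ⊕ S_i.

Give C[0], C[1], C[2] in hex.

C[0] = 0x7, C[1] = 0x5, C[2] = 0x1

C[0]: T = 0x5, S = E(K, T) = 0x1; 0x6 ⊕ 0x1 = 0x7.
C[1]: T = 0x6, S = E(K, T) = 0x2; 0x7 ⊕ 0x2 = 0x5.
C[2]: T = 0x7, S = E(K, T) = 0x3; 0x2 ⊕ 0x3 = 0x1.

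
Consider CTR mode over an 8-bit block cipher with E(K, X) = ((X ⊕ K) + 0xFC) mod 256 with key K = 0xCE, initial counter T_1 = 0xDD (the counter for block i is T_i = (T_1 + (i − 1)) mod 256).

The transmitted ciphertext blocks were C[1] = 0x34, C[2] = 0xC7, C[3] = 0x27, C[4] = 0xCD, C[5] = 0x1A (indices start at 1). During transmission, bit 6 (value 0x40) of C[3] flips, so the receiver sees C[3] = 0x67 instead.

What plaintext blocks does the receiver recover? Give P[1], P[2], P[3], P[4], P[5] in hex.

P[1] = 0x3B, P[2] = 0xCB, P[3] = 0x6A, P[4] = 0xE7, P[5] = 0x31

CTR decryption: S_i = E(K, T_i) where T_i is the counter for block i; P_i = C_i ⊕ S_i.
Only C[3] changed, to 0x67. In CTR, a change in C_i flips the same bit in P_i only; the keystream is unaffected. Decrypting the received ciphertext:
P[1]: T = 0xDD, S = E(K, T) = 0x0F; 0x34 ⊕ 0x0F = 0x3B.
P[2]: T = 0xDE, S = E(K, T) = 0x0C; 0xC7 ⊕ 0x0C = 0xCB.
P[3]: T = 0xDF, S = E(K, T) = 0x0D; 0x67 ⊕ 0x0D = 0x6A.
P[4]: T = 0xE0, S = E(K, T) = 0x2A; 0xCD ⊕ 0x2A = 0xE7.
P[5]: T = 0xE1, S = E(K, T) = 0x2B; 0x1A ⊕ 0x2B = 0x31.
Blocks that differ from the original plaintext: P[3].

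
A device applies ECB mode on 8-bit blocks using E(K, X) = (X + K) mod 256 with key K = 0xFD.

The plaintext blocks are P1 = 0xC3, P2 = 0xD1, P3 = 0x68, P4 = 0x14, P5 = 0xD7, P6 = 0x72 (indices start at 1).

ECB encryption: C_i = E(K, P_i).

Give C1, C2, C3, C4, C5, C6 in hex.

C1 = 0xC0, C2 = 0xCE, C3 = 0x65, C4 = 0x11, C5 = 0xD4, C6 = 0x6F

C1: E(K, 0xC3) = 0xC0.
C2: E(K, 0xD1) = 0xCE.
C3: E(K, 0x68) = 0x65.
C4: E(K, 0x14) = 0x11.
C5: E(K, 0xD7) = 0xD4.
C6: E(K, 0x72) = 0x6F.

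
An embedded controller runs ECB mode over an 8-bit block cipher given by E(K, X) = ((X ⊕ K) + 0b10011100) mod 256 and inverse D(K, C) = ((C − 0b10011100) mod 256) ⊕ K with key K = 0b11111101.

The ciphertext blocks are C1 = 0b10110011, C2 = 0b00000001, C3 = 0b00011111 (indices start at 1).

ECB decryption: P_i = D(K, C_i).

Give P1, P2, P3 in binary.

P1: D(K, 0b10110011) = 0b11101010.
P2: D(K, 0b00000001) = 0b10011000.
P3: D(K, 0b00011111) = 0b01111110.

P1 = 0b11101010, P2 = 0b10011000, P3 = 0b01111110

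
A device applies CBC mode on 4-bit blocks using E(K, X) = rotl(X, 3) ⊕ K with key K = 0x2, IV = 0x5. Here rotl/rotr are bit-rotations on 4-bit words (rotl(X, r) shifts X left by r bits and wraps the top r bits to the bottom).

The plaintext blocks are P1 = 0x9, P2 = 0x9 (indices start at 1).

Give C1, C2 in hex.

C1 = 0x4, C2 = 0xC

CBC encryption: C_i = E(K, P_i ⊕ C_{i−1}), with C_{0} = IV.
C1: P1 ⊕ 0x5 = 0xC; E(K, 0xC) = 0x4.
C2: P2 ⊕ 0x4 = 0xD; E(K, 0xD) = 0xC.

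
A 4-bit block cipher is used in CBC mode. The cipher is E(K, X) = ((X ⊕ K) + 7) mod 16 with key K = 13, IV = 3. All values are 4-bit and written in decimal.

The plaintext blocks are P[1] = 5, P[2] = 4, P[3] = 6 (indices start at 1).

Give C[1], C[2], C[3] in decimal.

C[1] = 2, C[2] = 2, C[3] = 0

CBC encryption: C_i = E(K, P_i ⊕ C_{i−1}), with C_{0} = IV.
C[1]: P[1] ⊕ 3 = 6; E(K, 6) = 2.
C[2]: P[2] ⊕ 2 = 6; E(K, 6) = 2.
C[3]: P[3] ⊕ 2 = 4; E(K, 4) = 0.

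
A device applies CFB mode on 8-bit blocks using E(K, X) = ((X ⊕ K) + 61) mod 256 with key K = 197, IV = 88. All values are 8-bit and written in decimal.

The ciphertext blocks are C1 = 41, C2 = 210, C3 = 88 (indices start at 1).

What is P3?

CFB decryption: P_i = C_i ⊕ E(K, C_{i−1}), with C_{0} = IV.
P3: E(K, 210) = 84; 88 ⊕ 84 = 12.

P3 = 12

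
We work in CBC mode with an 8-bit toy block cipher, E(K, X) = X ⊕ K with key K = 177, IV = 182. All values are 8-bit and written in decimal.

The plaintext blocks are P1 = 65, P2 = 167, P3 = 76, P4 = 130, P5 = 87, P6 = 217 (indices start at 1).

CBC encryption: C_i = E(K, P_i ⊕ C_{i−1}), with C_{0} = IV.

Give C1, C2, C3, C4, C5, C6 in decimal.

C1: P1 ⊕ 182 = 247; E(K, 247) = 70.
C2: P2 ⊕ 70 = 225; E(K, 225) = 80.
C3: P3 ⊕ 80 = 28; E(K, 28) = 173.
C4: P4 ⊕ 173 = 47; E(K, 47) = 158.
C5: P5 ⊕ 158 = 201; E(K, 201) = 120.
C6: P6 ⊕ 120 = 161; E(K, 161) = 16.

C1 = 70, C2 = 80, C3 = 173, C4 = 158, C5 = 120, C6 = 16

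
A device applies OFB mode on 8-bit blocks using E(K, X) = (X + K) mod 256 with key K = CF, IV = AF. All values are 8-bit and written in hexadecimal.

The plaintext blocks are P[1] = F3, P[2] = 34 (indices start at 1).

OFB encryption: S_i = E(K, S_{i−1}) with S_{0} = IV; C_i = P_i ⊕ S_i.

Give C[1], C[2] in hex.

C[1] = 8D, C[2] = 79

C[1]: S = E(K, AF) = 7E; F3 ⊕ 7E = 8D.
C[2]: S = E(K, 7E) = 4D; 34 ⊕ 4D = 79.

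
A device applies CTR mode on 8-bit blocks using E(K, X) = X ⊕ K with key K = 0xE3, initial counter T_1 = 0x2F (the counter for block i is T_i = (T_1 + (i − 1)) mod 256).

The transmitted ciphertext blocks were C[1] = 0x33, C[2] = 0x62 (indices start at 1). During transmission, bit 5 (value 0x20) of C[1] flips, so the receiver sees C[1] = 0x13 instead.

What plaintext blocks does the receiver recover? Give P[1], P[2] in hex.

CTR decryption: S_i = E(K, T_i) where T_i is the counter for block i; P_i = C_i ⊕ S_i.
Only C[1] changed, to 0x13. In CTR, a change in C_i flips the same bit in P_i only; the keystream is unaffected. Decrypting the received ciphertext:
P[1]: T = 0x2F, S = E(K, T) = 0xCC; 0x13 ⊕ 0xCC = 0xDF.
P[2]: T = 0x30, S = E(K, T) = 0xD3; 0x62 ⊕ 0xD3 = 0xB1.
Blocks that differ from the original plaintext: P[1].

P[1] = 0xDF, P[2] = 0xB1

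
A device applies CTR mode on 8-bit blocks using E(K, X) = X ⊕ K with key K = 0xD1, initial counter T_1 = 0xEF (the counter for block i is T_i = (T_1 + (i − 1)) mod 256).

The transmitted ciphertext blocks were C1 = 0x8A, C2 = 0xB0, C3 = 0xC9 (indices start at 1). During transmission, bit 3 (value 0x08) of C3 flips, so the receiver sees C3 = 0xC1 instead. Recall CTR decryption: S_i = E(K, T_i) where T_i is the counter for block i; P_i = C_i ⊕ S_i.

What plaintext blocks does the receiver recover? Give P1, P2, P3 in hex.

P1 = 0xB4, P2 = 0x91, P3 = 0xE1

Only C3 changed, to 0xC1. In CTR, a change in C_i flips the same bit in P_i only; the keystream is unaffected. Decrypting the received ciphertext:
P1: T = 0xEF, S = E(K, T) = 0x3E; 0x8A ⊕ 0x3E = 0xB4.
P2: T = 0xF0, S = E(K, T) = 0x21; 0xB0 ⊕ 0x21 = 0x91.
P3: T = 0xF1, S = E(K, T) = 0x20; 0xC1 ⊕ 0x20 = 0xE1.
Blocks that differ from the original plaintext: P3.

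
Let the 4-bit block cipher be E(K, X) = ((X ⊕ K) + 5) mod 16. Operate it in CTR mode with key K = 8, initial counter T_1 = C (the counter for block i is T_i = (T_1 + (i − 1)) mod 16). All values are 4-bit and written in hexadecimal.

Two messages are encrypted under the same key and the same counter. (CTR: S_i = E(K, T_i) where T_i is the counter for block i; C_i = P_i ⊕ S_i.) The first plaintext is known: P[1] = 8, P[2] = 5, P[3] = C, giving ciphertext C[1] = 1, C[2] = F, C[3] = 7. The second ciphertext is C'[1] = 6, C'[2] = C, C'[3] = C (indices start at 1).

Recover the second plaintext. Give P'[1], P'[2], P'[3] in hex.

P'[1] = F, P'[2] = 6, P'[3] = 7

In CTR with a reused counter, both messages share the same keystream S_i, so C_i ⊕ C'_i = P_i ⊕ P'_i and thus P'_i = P_i ⊕ C_i ⊕ C'_i.
P'[1]: 8 ⊕ 1 ⊕ 6 = F.
P'[2]: 5 ⊕ F ⊕ C = 6.
P'[3]: C ⊕ 7 ⊕ C = 7.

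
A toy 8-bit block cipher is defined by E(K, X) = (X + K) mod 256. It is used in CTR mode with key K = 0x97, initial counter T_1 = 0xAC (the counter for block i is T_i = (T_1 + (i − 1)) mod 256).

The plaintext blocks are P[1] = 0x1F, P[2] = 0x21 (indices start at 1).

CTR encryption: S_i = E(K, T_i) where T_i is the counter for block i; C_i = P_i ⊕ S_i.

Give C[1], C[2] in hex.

C[1]: T = 0xAC, S = E(K, T) = 0x43; 0x1F ⊕ 0x43 = 0x5C.
C[2]: T = 0xAD, S = E(K, T) = 0x44; 0x21 ⊕ 0x44 = 0x65.

C[1] = 0x5C, C[2] = 0x65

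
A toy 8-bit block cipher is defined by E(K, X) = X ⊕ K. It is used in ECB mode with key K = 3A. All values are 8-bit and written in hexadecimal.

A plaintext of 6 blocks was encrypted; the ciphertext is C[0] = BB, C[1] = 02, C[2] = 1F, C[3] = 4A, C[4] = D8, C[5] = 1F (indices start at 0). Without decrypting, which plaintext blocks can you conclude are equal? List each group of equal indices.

ECB encrypts each block independently with the same key, so equal ciphertext blocks imply equal plaintext blocks.
C[2] = C[5] = 1F, so P[2] = P[5].

P[2] = P[5]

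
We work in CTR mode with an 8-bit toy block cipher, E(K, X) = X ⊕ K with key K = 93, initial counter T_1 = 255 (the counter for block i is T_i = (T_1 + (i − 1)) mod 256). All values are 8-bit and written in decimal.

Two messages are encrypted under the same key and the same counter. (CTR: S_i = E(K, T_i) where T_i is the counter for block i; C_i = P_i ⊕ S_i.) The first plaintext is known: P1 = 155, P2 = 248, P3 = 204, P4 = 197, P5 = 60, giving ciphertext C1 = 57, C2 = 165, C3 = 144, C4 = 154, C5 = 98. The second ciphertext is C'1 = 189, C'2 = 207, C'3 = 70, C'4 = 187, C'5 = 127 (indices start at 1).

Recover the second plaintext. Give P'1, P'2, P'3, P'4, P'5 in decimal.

In CTR with a reused counter, both messages share the same keystream S_i, so C_i ⊕ C'_i = P_i ⊕ P'_i and thus P'_i = P_i ⊕ C_i ⊕ C'_i.
P'1: 155 ⊕ 57 ⊕ 189 = 31.
P'2: 248 ⊕ 165 ⊕ 207 = 146.
P'3: 204 ⊕ 144 ⊕ 70 = 26.
P'4: 197 ⊕ 154 ⊕ 187 = 228.
P'5: 60 ⊕ 98 ⊕ 127 = 33.

P'1 = 31, P'2 = 146, P'3 = 26, P'4 = 228, P'5 = 33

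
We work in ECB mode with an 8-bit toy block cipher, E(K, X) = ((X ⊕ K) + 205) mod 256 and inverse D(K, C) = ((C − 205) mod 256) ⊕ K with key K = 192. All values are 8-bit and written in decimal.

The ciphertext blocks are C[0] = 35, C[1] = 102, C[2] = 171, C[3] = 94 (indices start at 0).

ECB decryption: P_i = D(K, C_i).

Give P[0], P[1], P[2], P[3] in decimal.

P[0]: D(K, 35) = 150.
P[1]: D(K, 102) = 89.
P[2]: D(K, 171) = 30.
P[3]: D(K, 94) = 81.

P[0] = 150, P[1] = 89, P[2] = 30, P[3] = 81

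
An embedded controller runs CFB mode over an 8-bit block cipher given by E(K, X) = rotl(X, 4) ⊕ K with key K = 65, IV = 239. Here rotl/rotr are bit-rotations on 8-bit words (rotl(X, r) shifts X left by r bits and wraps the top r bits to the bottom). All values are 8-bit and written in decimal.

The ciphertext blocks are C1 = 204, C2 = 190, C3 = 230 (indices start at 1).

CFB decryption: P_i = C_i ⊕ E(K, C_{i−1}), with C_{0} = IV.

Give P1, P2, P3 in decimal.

P1: E(K, 239) = 191; 204 ⊕ 191 = 115.
P2: E(K, 204) = 141; 190 ⊕ 141 = 51.
P3: E(K, 190) = 170; 230 ⊕ 170 = 76.

P1 = 115, P2 = 51, P3 = 76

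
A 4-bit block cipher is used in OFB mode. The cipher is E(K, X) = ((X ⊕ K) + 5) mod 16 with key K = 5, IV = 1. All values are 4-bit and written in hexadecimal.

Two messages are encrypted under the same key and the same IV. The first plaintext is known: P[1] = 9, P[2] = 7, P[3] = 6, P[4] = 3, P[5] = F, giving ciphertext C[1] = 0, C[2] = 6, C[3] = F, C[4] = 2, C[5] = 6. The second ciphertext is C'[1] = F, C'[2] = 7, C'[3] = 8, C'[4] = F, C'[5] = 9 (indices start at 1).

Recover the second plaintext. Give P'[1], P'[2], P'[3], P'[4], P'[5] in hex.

P'[1] = 6, P'[2] = 6, P'[3] = 1, P'[4] = E, P'[5] = 0

In OFB with a reused IV, both messages share the same keystream S_i, so C_i ⊕ C'_i = P_i ⊕ P'_i and thus P'_i = P_i ⊕ C_i ⊕ C'_i.
P'[1]: 9 ⊕ 0 ⊕ F = 6.
P'[2]: 7 ⊕ 6 ⊕ 7 = 6.
P'[3]: 6 ⊕ F ⊕ 8 = 1.
P'[4]: 3 ⊕ 2 ⊕ F = E.
P'[5]: F ⊕ 6 ⊕ 9 = 0.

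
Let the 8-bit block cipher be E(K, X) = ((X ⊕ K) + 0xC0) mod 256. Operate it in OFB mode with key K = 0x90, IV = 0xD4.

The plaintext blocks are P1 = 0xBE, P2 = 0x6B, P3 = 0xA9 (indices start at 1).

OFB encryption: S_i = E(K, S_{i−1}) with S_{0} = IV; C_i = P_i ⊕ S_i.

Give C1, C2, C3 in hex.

C1: S = E(K, 0xD4) = 0x04; 0xBE ⊕ 0x04 = 0xBA.
C2: S = E(K, 0x04) = 0x54; 0x6B ⊕ 0x54 = 0x3F.
C3: S = E(K, 0x54) = 0x84; 0xA9 ⊕ 0x84 = 0x2D.

C1 = 0xBA, C2 = 0x3F, C3 = 0x2D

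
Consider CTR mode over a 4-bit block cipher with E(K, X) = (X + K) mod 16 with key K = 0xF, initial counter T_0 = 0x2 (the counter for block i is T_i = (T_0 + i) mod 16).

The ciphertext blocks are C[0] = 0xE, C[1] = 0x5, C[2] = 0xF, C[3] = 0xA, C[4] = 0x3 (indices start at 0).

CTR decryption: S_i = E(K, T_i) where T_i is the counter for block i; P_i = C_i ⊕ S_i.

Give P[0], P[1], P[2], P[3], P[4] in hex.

P[0]: T = 0x2, S = E(K, T) = 0x1; 0xE ⊕ 0x1 = 0xF.
P[1]: T = 0x3, S = E(K, T) = 0x2; 0x5 ⊕ 0x2 = 0x7.
P[2]: T = 0x4, S = E(K, T) = 0x3; 0xF ⊕ 0x3 = 0xC.
P[3]: T = 0x5, S = E(K, T) = 0x4; 0xA ⊕ 0x4 = 0xE.
P[4]: T = 0x6, S = E(K, T) = 0x5; 0x3 ⊕ 0x5 = 0x6.

P[0] = 0xF, P[1] = 0x7, P[2] = 0xC, P[3] = 0xE, P[4] = 0x6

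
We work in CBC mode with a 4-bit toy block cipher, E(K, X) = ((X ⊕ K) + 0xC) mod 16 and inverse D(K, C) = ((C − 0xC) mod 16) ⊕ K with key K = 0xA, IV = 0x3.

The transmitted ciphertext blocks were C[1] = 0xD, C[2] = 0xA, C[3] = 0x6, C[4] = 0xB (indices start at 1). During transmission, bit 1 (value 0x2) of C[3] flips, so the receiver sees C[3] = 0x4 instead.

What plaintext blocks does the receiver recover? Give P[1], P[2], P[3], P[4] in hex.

CBC decryption: P_i = D(K, C_i) ⊕ C_{i−1}, with C_{0} = IV.
Only C[3] changed, to 0x4. In CBC, a change in C_i garbles P_i and flips the same bit in P_{i+1}. Decrypting the received ciphertext:
P[1]: D(K, 0xD) = 0xB; 0xB ⊕ 0x3 = 0x8.
P[2]: D(K, 0xA) = 0x4; 0x4 ⊕ 0xD = 0x9.
P[3]: D(K, 0x4) = 0x2; 0x2 ⊕ 0xA = 0x8.
P[4]: D(K, 0xB) = 0x5; 0x5 ⊕ 0x4 = 0x1.
Blocks that differ from the original plaintext: P[3], P[4].

P[1] = 0x8, P[2] = 0x9, P[3] = 0x8, P[4] = 0x1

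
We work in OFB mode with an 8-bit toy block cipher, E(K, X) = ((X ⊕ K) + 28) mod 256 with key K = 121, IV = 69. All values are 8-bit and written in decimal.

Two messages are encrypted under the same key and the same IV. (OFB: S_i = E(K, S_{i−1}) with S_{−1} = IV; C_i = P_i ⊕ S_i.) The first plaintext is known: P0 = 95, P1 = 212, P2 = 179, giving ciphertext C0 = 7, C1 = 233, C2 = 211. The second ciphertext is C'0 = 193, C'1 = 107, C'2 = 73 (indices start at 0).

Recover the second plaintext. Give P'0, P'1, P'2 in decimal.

In OFB with a reused IV, both messages share the same keystream S_i, so C_i ⊕ C'_i = P_i ⊕ P'_i and thus P'_i = P_i ⊕ C_i ⊕ C'_i.
P'0: 95 ⊕ 7 ⊕ 193 = 153.
P'1: 212 ⊕ 233 ⊕ 107 = 86.
P'2: 179 ⊕ 211 ⊕ 73 = 41.

P'0 = 153, P'1 = 86, P'2 = 41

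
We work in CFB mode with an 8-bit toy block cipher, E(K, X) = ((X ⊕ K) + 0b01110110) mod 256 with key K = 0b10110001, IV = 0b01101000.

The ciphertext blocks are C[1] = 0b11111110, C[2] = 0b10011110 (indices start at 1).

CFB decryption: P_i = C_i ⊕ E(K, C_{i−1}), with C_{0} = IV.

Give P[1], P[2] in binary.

P[1] = 0b10110001, P[2] = 0b01011011

P[1]: E(K, 0b01101000) = 0b01001111; 0b11111110 ⊕ 0b01001111 = 0b10110001.
P[2]: E(K, 0b11111110) = 0b11000101; 0b10011110 ⊕ 0b11000101 = 0b01011011.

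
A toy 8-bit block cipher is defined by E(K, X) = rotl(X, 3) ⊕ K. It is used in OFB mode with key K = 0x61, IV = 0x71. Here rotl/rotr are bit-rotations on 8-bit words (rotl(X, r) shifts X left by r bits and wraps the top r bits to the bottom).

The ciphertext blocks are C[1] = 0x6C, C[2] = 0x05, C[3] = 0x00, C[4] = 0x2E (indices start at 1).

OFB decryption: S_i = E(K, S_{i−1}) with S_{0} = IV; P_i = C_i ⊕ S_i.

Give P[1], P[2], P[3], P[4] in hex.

P[1] = 0x86, P[2] = 0x33, P[3] = 0xD0, P[4] = 0xC9

P[1]: S = E(K, 0x71) = 0xEA; 0x6C ⊕ 0xEA = 0x86.
P[2]: S = E(K, 0xEA) = 0x36; 0x05 ⊕ 0x36 = 0x33.
P[3]: S = E(K, 0x36) = 0xD0; 0x00 ⊕ 0xD0 = 0xD0.
P[4]: S = E(K, 0xD0) = 0xE7; 0x2E ⊕ 0xE7 = 0xC9.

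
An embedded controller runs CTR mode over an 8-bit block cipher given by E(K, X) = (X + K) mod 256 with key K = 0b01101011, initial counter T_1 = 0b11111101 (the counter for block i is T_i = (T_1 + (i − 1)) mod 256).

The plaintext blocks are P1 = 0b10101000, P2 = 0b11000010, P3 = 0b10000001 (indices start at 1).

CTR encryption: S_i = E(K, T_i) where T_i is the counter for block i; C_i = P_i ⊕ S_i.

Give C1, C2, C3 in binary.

C1: T = 0b11111101, S = E(K, T) = 0b01101000; 0b10101000 ⊕ 0b01101000 = 0b11000000.
C2: T = 0b11111110, S = E(K, T) = 0b01101001; 0b11000010 ⊕ 0b01101001 = 0b10101011.
C3: T = 0b11111111, S = E(K, T) = 0b01101010; 0b10000001 ⊕ 0b01101010 = 0b11101011.

C1 = 0b11000000, C2 = 0b10101011, C3 = 0b11101011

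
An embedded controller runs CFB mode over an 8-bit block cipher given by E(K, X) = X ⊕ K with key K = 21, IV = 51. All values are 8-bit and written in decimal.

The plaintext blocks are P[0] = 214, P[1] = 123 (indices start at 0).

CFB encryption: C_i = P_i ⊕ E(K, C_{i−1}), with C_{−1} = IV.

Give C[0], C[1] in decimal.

C[0] = 240, C[1] = 158

C[0]: E(K, 51) = 38; 214 ⊕ 38 = 240.
C[1]: E(K, 240) = 229; 123 ⊕ 229 = 158.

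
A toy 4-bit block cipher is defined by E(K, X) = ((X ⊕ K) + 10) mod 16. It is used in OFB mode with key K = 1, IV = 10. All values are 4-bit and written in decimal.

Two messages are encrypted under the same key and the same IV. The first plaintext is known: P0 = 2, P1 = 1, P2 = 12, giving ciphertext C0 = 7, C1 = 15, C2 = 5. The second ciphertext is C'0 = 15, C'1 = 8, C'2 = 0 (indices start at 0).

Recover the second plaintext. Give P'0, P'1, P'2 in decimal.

In OFB with a reused IV, both messages share the same keystream S_i, so C_i ⊕ C'_i = P_i ⊕ P'_i and thus P'_i = P_i ⊕ C_i ⊕ C'_i.
P'0: 2 ⊕ 7 ⊕ 15 = 10.
P'1: 1 ⊕ 15 ⊕ 8 = 6.
P'2: 12 ⊕ 5 ⊕ 0 = 9.

P'0 = 10, P'1 = 6, P'2 = 9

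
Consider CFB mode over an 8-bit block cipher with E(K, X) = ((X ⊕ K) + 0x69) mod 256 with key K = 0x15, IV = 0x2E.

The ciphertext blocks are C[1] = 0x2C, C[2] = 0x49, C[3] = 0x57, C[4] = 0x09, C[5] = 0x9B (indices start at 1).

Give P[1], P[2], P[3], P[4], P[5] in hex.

P[1] = 0x88, P[2] = 0xEB, P[3] = 0x92, P[4] = 0xA2, P[5] = 0x1E

CFB decryption: P_i = C_i ⊕ E(K, C_{i−1}), with C_{0} = IV.
P[1]: E(K, 0x2E) = 0xA4; 0x2C ⊕ 0xA4 = 0x88.
P[2]: E(K, 0x2C) = 0xA2; 0x49 ⊕ 0xA2 = 0xEB.
P[3]: E(K, 0x49) = 0xC5; 0x57 ⊕ 0xC5 = 0x92.
P[4]: E(K, 0x57) = 0xAB; 0x09 ⊕ 0xAB = 0xA2.
P[5]: E(K, 0x09) = 0x85; 0x9B ⊕ 0x85 = 0x1E.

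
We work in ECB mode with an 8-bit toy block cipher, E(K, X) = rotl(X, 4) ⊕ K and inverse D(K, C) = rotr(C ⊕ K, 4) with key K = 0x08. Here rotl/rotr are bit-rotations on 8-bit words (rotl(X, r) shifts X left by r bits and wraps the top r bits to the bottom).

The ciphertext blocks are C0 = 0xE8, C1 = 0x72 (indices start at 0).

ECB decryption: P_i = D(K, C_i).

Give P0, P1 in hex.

P0: D(K, 0xE8) = 0x0E.
P1: D(K, 0x72) = 0xA7.

P0 = 0x0E, P1 = 0xA7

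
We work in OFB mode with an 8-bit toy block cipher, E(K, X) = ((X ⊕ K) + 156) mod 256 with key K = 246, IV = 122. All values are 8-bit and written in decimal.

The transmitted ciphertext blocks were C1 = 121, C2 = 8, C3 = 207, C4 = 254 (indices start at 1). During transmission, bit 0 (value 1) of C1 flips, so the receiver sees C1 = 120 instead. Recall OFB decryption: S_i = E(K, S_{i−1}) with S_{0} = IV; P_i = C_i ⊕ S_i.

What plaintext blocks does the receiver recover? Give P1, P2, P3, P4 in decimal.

Only C1 changed, to 120. In OFB, a change in C_i flips the same bit in P_i only; the keystream is unaffected. Decrypting the received ciphertext:
P1: S = E(K, 122) = 40; 120 ⊕ 40 = 80.
P2: S = E(K, 40) = 122; 8 ⊕ 122 = 114.
P3: S = E(K, 122) = 40; 207 ⊕ 40 = 231.
P4: S = E(K, 40) = 122; 254 ⊕ 122 = 132.
Blocks that differ from the original plaintext: P1.

P1 = 80, P2 = 114, P3 = 231, P4 = 132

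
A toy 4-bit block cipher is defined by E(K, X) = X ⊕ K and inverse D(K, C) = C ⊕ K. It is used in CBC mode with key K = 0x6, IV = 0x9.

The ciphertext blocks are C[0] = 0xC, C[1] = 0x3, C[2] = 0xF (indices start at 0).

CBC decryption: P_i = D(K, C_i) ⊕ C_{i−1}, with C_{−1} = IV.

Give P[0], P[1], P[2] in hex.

P[0] = 0x3, P[1] = 0x9, P[2] = 0xA

P[0]: D(K, 0xC) = 0xA; 0xA ⊕ 0x9 = 0x3.
P[1]: D(K, 0x3) = 0x5; 0x5 ⊕ 0xC = 0x9.
P[2]: D(K, 0xF) = 0x9; 0x9 ⊕ 0x3 = 0xA.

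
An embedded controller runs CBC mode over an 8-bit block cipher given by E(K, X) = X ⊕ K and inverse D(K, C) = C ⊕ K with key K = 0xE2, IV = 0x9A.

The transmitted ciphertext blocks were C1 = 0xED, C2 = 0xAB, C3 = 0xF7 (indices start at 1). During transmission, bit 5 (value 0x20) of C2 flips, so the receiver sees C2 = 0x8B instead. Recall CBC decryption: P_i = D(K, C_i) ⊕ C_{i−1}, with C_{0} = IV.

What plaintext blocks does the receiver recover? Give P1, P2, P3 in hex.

Only C2 changed, to 0x8B. In CBC, a change in C_i garbles P_i and flips the same bit in P_{i+1}. Decrypting the received ciphertext:
P1: D(K, 0xED) = 0x0F; 0x0F ⊕ 0x9A = 0x95.
P2: D(K, 0x8B) = 0x69; 0x69 ⊕ 0xED = 0x84.
P3: D(K, 0xF7) = 0x15; 0x15 ⊕ 0x8B = 0x9E.
Blocks that differ from the original plaintext: P2, P3.

P1 = 0x95, P2 = 0x84, P3 = 0x9E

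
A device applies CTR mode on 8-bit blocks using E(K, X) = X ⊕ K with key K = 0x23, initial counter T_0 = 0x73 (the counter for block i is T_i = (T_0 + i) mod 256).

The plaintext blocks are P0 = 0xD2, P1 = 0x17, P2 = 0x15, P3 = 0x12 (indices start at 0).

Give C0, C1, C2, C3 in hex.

CTR encryption: S_i = E(K, T_i) where T_i is the counter for block i; C_i = P_i ⊕ S_i.
C0: T = 0x73, S = E(K, T) = 0x50; 0xD2 ⊕ 0x50 = 0x82.
C1: T = 0x74, S = E(K, T) = 0x57; 0x17 ⊕ 0x57 = 0x40.
C2: T = 0x75, S = E(K, T) = 0x56; 0x15 ⊕ 0x56 = 0x43.
C3: T = 0x76, S = E(K, T) = 0x55; 0x12 ⊕ 0x55 = 0x47.

C0 = 0x82, C1 = 0x40, C2 = 0x43, C3 = 0x47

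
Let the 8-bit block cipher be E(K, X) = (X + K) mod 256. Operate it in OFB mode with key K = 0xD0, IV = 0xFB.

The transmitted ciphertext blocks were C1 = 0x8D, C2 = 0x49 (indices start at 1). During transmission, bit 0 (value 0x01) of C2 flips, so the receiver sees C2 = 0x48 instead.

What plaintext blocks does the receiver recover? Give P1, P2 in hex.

OFB decryption: S_i = E(K, S_{i−1}) with S_{0} = IV; P_i = C_i ⊕ S_i.
Only C2 changed, to 0x48. In OFB, a change in C_i flips the same bit in P_i only; the keystream is unaffected. Decrypting the received ciphertext:
P1: S = E(K, 0xFB) = 0xCB; 0x8D ⊕ 0xCB = 0x46.
P2: S = E(K, 0xCB) = 0x9B; 0x48 ⊕ 0x9B = 0xD3.
Blocks that differ from the original plaintext: P2.

P1 = 0x46, P2 = 0xD3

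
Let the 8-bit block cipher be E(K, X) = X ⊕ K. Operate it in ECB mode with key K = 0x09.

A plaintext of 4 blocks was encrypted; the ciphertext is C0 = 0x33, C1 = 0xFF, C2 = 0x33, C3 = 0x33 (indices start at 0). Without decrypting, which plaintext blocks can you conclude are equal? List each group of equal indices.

P0 = P2 = P3

ECB encrypts each block independently with the same key, so equal ciphertext blocks imply equal plaintext blocks.
C0 = C2 = C3 = 0x33, so P0 = P2 = P3.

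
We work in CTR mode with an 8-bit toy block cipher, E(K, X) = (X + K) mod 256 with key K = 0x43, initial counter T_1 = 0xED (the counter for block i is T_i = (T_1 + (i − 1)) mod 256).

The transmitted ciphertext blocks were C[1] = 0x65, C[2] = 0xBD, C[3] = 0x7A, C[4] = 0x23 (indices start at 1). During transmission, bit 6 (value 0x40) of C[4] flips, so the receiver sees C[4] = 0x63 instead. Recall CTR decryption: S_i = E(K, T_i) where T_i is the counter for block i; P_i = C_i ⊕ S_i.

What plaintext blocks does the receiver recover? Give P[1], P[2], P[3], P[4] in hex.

Only C[4] changed, to 0x63. In CTR, a change in C_i flips the same bit in P_i only; the keystream is unaffected. Decrypting the received ciphertext:
P[1]: T = 0xED, S = E(K, T) = 0x30; 0x65 ⊕ 0x30 = 0x55.
P[2]: T = 0xEE, S = E(K, T) = 0x31; 0xBD ⊕ 0x31 = 0x8C.
P[3]: T = 0xEF, S = E(K, T) = 0x32; 0x7A ⊕ 0x32 = 0x48.
P[4]: T = 0xF0, S = E(K, T) = 0x33; 0x63 ⊕ 0x33 = 0x50.
Blocks that differ from the original plaintext: P[4].

P[1] = 0x55, P[2] = 0x8C, P[3] = 0x48, P[4] = 0x50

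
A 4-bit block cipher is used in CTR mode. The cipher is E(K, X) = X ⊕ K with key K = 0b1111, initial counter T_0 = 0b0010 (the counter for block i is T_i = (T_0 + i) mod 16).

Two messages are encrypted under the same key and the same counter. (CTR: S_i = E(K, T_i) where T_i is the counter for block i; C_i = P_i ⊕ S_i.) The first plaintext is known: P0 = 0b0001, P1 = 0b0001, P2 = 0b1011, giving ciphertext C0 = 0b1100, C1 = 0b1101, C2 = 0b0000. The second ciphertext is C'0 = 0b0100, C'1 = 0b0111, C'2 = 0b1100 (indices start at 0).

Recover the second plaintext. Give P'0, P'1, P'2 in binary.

In CTR with a reused counter, both messages share the same keystream S_i, so C_i ⊕ C'_i = P_i ⊕ P'_i and thus P'_i = P_i ⊕ C_i ⊕ C'_i.
P'0: 0b0001 ⊕ 0b1100 ⊕ 0b0100 = 0b1001.
P'1: 0b0001 ⊕ 0b1101 ⊕ 0b0111 = 0b1011.
P'2: 0b1011 ⊕ 0b0000 ⊕ 0b1100 = 0b0111.

P'0 = 0b1001, P'1 = 0b1011, P'2 = 0b0111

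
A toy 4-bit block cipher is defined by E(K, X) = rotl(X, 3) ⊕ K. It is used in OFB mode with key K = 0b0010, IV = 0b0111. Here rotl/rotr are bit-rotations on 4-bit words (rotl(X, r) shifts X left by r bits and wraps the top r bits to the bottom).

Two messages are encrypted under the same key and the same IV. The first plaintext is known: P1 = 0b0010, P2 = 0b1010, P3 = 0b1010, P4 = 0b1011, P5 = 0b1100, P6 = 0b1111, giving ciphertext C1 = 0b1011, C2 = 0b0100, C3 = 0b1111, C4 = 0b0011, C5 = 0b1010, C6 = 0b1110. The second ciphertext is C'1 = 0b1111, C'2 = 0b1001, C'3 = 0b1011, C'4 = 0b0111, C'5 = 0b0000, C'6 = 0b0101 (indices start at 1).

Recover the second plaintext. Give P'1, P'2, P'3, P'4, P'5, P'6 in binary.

P'1 = 0b0110, P'2 = 0b0111, P'3 = 0b1110, P'4 = 0b1111, P'5 = 0b0110, P'6 = 0b0100

In OFB with a reused IV, both messages share the same keystream S_i, so C_i ⊕ C'_i = P_i ⊕ P'_i and thus P'_i = P_i ⊕ C_i ⊕ C'_i.
P'1: 0b0010 ⊕ 0b1011 ⊕ 0b1111 = 0b0110.
P'2: 0b1010 ⊕ 0b0100 ⊕ 0b1001 = 0b0111.
P'3: 0b1010 ⊕ 0b1111 ⊕ 0b1011 = 0b1110.
P'4: 0b1011 ⊕ 0b0011 ⊕ 0b0111 = 0b1111.
P'5: 0b1100 ⊕ 0b1010 ⊕ 0b0000 = 0b0110.
P'6: 0b1111 ⊕ 0b1110 ⊕ 0b0101 = 0b0100.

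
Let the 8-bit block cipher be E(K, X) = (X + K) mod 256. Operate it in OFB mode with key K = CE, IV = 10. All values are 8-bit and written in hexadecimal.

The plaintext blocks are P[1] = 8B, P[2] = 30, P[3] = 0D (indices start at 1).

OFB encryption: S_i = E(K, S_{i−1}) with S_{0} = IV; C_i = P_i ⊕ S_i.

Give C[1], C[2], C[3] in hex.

C[1] = 55, C[2] = 9C, C[3] = 77

C[1]: S = E(K, 10) = DE; 8B ⊕ DE = 55.
C[2]: S = E(K, DE) = AC; 30 ⊕ AC = 9C.
C[3]: S = E(K, AC) = 7A; 0D ⊕ 7A = 77.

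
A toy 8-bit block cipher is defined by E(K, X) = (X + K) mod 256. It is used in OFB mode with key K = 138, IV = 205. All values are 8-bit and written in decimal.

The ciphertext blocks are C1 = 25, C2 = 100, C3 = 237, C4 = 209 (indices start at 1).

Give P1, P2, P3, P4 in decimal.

P1 = 78, P2 = 133, P3 = 134, P4 = 36

OFB decryption: S_i = E(K, S_{i−1}) with S_{0} = IV; P_i = C_i ⊕ S_i.
P1: S = E(K, 205) = 87; 25 ⊕ 87 = 78.
P2: S = E(K, 87) = 225; 100 ⊕ 225 = 133.
P3: S = E(K, 225) = 107; 237 ⊕ 107 = 134.
P4: S = E(K, 107) = 245; 209 ⊕ 245 = 36.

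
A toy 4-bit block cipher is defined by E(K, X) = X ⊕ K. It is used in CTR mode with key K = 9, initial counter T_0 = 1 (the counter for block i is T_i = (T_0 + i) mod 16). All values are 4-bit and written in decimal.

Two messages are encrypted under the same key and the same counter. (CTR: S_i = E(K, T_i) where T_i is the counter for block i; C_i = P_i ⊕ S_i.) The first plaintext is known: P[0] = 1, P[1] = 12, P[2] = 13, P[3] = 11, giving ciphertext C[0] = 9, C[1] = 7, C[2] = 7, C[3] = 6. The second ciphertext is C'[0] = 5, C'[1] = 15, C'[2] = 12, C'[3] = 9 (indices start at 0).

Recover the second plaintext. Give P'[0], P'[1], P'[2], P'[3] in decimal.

In CTR with a reused counter, both messages share the same keystream S_i, so C_i ⊕ C'_i = P_i ⊕ P'_i and thus P'_i = P_i ⊕ C_i ⊕ C'_i.
P'[0]: 1 ⊕ 9 ⊕ 5 = 13.
P'[1]: 12 ⊕ 7 ⊕ 15 = 4.
P'[2]: 13 ⊕ 7 ⊕ 12 = 6.
P'[3]: 11 ⊕ 6 ⊕ 9 = 4.

P'[0] = 13, P'[1] = 4, P'[2] = 6, P'[3] = 4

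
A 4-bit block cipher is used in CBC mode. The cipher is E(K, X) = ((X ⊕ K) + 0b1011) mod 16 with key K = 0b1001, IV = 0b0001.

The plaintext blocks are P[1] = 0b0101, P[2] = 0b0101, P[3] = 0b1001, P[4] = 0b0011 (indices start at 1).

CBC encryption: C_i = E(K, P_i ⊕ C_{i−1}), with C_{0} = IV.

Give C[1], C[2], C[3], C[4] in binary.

C[1] = 0b1000, C[2] = 0b1111, C[3] = 0b1010, C[4] = 0b1011

C[1]: P[1] ⊕ 0b0001 = 0b0100; E(K, 0b0100) = 0b1000.
C[2]: P[2] ⊕ 0b1000 = 0b1101; E(K, 0b1101) = 0b1111.
C[3]: P[3] ⊕ 0b1111 = 0b0110; E(K, 0b0110) = 0b1010.
C[4]: P[4] ⊕ 0b1010 = 0b1001; E(K, 0b1001) = 0b1011.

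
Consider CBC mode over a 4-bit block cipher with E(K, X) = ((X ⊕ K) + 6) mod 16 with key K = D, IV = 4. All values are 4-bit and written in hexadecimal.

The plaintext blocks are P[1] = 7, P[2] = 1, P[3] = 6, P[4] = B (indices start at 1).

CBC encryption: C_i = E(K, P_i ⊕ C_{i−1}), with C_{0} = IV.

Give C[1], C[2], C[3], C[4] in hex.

C[1]: P[1] ⊕ 4 = 3; E(K, 3) = 4.
C[2]: P[2] ⊕ 4 = 5; E(K, 5) = E.
C[3]: P[3] ⊕ E = 8; E(K, 8) = B.
C[4]: P[4] ⊕ B = 0; E(K, 0) = 3.

C[1] = 4, C[2] = E, C[3] = B, C[4] = 3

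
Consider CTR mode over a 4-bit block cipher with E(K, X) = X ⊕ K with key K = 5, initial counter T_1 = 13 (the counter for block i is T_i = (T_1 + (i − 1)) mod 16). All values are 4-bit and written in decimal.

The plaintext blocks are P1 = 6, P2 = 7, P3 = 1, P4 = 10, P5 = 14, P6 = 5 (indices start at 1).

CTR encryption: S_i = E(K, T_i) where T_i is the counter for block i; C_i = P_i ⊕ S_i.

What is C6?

C6 = 2

C1: T = 13, S = E(K, T) = 8; 6 ⊕ 8 = 14.
C2: T = 14, S = E(K, T) = 11; 7 ⊕ 11 = 12.
C3: T = 15, S = E(K, T) = 10; 1 ⊕ 10 = 11.
C4: T = 0, S = E(K, T) = 5; 10 ⊕ 5 = 15.
C5: T = 1, S = E(K, T) = 4; 14 ⊕ 4 = 10.
C6: T = 2, S = E(K, T) = 7; 5 ⊕ 7 = 2.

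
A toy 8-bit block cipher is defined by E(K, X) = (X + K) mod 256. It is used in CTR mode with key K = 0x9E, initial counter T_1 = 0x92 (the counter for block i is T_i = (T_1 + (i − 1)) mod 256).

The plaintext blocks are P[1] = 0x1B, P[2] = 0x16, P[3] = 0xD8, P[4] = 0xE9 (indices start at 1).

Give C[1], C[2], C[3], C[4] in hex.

C[1] = 0x2B, C[2] = 0x27, C[3] = 0xEA, C[4] = 0xDA

CTR encryption: S_i = E(K, T_i) where T_i is the counter for block i; C_i = P_i ⊕ S_i.
C[1]: T = 0x92, S = E(K, T) = 0x30; 0x1B ⊕ 0x30 = 0x2B.
C[2]: T = 0x93, S = E(K, T) = 0x31; 0x16 ⊕ 0x31 = 0x27.
C[3]: T = 0x94, S = E(K, T) = 0x32; 0xD8 ⊕ 0x32 = 0xEA.
C[4]: T = 0x95, S = E(K, T) = 0x33; 0xE9 ⊕ 0x33 = 0xDA.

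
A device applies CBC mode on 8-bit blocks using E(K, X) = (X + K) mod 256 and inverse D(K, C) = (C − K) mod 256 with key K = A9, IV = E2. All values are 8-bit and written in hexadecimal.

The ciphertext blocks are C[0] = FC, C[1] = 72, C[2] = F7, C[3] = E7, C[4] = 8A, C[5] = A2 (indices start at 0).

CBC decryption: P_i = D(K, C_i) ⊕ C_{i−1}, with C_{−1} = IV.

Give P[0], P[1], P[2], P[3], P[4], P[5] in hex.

P[0]: D(K, FC) = 53; 53 ⊕ E2 = B1.
P[1]: D(K, 72) = C9; C9 ⊕ FC = 35.
P[2]: D(K, F7) = 4E; 4E ⊕ 72 = 3C.
P[3]: D(K, E7) = 3E; 3E ⊕ F7 = C9.
P[4]: D(K, 8A) = E1; E1 ⊕ E7 = 06.
P[5]: D(K, A2) = F9; F9 ⊕ 8A = 73.

P[0] = B1, P[1] = 35, P[2] = 3C, P[3] = C9, P[4] = 06, P[5] = 73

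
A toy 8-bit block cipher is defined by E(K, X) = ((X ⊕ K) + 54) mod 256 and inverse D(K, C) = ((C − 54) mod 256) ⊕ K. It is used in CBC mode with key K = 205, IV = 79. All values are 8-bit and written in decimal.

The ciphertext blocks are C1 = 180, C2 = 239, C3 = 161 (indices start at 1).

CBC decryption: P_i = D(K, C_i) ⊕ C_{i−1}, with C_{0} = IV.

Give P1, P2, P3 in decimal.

P1: D(K, 180) = 179; 179 ⊕ 79 = 252.
P2: D(K, 239) = 116; 116 ⊕ 180 = 192.
P3: D(K, 161) = 166; 166 ⊕ 239 = 73.

P1 = 252, P2 = 192, P3 = 73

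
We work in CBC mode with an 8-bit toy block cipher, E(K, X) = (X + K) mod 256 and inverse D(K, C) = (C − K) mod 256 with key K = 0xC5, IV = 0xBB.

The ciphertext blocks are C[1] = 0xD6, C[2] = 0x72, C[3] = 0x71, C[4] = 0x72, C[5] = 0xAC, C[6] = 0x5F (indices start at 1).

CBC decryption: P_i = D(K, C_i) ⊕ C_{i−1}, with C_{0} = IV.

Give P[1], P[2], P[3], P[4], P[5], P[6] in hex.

P[1]: D(K, 0xD6) = 0x11; 0x11 ⊕ 0xBB = 0xAA.
P[2]: D(K, 0x72) = 0xAD; 0xAD ⊕ 0xD6 = 0x7B.
P[3]: D(K, 0x71) = 0xAC; 0xAC ⊕ 0x72 = 0xDE.
P[4]: D(K, 0x72) = 0xAD; 0xAD ⊕ 0x71 = 0xDC.
P[5]: D(K, 0xAC) = 0xE7; 0xE7 ⊕ 0x72 = 0x95.
P[6]: D(K, 0x5F) = 0x9A; 0x9A ⊕ 0xAC = 0x36.

P[1] = 0xAA, P[2] = 0x7B, P[3] = 0xDE, P[4] = 0xDC, P[5] = 0x95, P[6] = 0x36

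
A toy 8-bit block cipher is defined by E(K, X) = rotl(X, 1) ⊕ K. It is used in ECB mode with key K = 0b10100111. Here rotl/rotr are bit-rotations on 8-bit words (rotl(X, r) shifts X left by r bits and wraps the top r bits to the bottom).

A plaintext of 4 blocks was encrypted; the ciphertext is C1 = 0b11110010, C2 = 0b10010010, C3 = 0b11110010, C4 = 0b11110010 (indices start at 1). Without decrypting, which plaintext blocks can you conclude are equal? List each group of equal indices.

P1 = P3 = P4

ECB encrypts each block independently with the same key, so equal ciphertext blocks imply equal plaintext blocks.
C1 = C3 = C4 = 0b11110010, so P1 = P3 = P4.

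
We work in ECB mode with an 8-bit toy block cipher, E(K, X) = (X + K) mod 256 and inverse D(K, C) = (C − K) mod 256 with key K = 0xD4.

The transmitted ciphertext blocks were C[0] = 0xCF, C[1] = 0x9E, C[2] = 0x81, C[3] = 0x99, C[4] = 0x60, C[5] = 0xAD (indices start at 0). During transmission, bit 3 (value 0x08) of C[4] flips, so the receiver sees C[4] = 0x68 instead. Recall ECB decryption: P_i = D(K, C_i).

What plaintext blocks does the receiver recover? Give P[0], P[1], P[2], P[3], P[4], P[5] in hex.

P[0] = 0xFB, P[1] = 0xCA, P[2] = 0xAD, P[3] = 0xC5, P[4] = 0x94, P[5] = 0xD9

Only C[4] changed, to 0x68. In ECB, a change in C_i affects only P_i. Decrypting the received ciphertext:
P[0]: D(K, 0xCF) = 0xFB.
P[1]: D(K, 0x9E) = 0xCA.
P[2]: D(K, 0x81) = 0xAD.
P[3]: D(K, 0x99) = 0xC5.
P[4]: D(K, 0x68) = 0x94.
P[5]: D(K, 0xAD) = 0xD9.
Blocks that differ from the original plaintext: P[4].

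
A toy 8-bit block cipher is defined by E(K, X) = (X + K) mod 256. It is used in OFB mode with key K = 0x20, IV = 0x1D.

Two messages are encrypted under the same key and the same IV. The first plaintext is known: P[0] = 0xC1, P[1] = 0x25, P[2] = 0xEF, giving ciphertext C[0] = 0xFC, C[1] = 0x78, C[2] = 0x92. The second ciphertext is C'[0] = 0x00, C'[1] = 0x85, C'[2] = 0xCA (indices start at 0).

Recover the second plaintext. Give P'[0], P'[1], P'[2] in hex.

In OFB with a reused IV, both messages share the same keystream S_i, so C_i ⊕ C'_i = P_i ⊕ P'_i and thus P'_i = P_i ⊕ C_i ⊕ C'_i.
P'[0]: 0xC1 ⊕ 0xFC ⊕ 0x00 = 0x3D.
P'[1]: 0x25 ⊕ 0x78 ⊕ 0x85 = 0xD8.
P'[2]: 0xEF ⊕ 0x92 ⊕ 0xCA = 0xB7.

P'[0] = 0x3D, P'[1] = 0xD8, P'[2] = 0xB7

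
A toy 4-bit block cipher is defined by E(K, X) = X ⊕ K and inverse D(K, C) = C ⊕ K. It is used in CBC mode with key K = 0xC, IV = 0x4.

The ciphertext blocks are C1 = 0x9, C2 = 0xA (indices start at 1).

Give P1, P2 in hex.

P1 = 0x1, P2 = 0xF

CBC decryption: P_i = D(K, C_i) ⊕ C_{i−1}, with C_{0} = IV.
P1: D(K, 0x9) = 0x5; 0x5 ⊕ 0x4 = 0x1.
P2: D(K, 0xA) = 0x6; 0x6 ⊕ 0x9 = 0xF.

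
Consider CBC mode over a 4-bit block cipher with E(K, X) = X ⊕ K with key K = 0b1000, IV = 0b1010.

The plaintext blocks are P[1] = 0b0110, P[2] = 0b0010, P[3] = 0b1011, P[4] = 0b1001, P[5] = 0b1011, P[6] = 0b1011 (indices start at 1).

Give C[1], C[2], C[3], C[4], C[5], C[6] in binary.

CBC encryption: C_i = E(K, P_i ⊕ C_{i−1}), with C_{0} = IV.
C[1]: P[1] ⊕ 0b1010 = 0b1100; E(K, 0b1100) = 0b0100.
C[2]: P[2] ⊕ 0b0100 = 0b0110; E(K, 0b0110) = 0b1110.
C[3]: P[3] ⊕ 0b1110 = 0b0101; E(K, 0b0101) = 0b1101.
C[4]: P[4] ⊕ 0b1101 = 0b0100; E(K, 0b0100) = 0b1100.
C[5]: P[5] ⊕ 0b1100 = 0b0111; E(K, 0b0111) = 0b1111.
C[6]: P[6] ⊕ 0b1111 = 0b0100; E(K, 0b0100) = 0b1100.

C[1] = 0b0100, C[2] = 0b1110, C[3] = 0b1101, C[4] = 0b1100, C[5] = 0b1111, C[6] = 0b1100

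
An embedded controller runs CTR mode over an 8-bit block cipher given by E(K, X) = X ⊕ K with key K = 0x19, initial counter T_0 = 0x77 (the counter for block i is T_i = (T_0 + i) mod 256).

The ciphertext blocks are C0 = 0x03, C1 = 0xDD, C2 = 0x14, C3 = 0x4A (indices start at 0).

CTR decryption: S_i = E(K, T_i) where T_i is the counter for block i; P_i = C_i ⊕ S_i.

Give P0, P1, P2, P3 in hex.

P0: T = 0x77, S = E(K, T) = 0x6E; 0x03 ⊕ 0x6E = 0x6D.
P1: T = 0x78, S = E(K, T) = 0x61; 0xDD ⊕ 0x61 = 0xBC.
P2: T = 0x79, S = E(K, T) = 0x60; 0x14 ⊕ 0x60 = 0x74.
P3: T = 0x7A, S = E(K, T) = 0x63; 0x4A ⊕ 0x63 = 0x29.

P0 = 0x6D, P1 = 0xBC, P2 = 0x74, P3 = 0x29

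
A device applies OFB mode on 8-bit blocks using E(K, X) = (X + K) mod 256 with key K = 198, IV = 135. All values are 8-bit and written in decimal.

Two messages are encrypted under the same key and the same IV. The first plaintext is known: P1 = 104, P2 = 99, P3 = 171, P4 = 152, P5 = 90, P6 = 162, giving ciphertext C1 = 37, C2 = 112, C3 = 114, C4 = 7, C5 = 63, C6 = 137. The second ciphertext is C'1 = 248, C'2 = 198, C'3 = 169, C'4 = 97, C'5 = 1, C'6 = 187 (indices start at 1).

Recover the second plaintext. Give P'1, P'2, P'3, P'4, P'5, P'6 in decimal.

P'1 = 181, P'2 = 213, P'3 = 112, P'4 = 254, P'5 = 100, P'6 = 144

In OFB with a reused IV, both messages share the same keystream S_i, so C_i ⊕ C'_i = P_i ⊕ P'_i and thus P'_i = P_i ⊕ C_i ⊕ C'_i.
P'1: 104 ⊕ 37 ⊕ 248 = 181.
P'2: 99 ⊕ 112 ⊕ 198 = 213.
P'3: 171 ⊕ 114 ⊕ 169 = 112.
P'4: 152 ⊕ 7 ⊕ 97 = 254.
P'5: 90 ⊕ 63 ⊕ 1 = 100.
P'6: 162 ⊕ 137 ⊕ 187 = 144.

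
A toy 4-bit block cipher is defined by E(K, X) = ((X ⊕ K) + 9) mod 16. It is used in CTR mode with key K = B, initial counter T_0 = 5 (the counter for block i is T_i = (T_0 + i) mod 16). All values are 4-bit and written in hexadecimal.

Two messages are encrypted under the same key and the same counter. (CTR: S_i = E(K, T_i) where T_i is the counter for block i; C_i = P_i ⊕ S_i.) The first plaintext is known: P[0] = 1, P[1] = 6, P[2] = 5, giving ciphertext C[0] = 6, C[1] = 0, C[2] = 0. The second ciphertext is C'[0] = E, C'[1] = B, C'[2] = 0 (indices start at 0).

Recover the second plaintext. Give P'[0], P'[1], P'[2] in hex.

In CTR with a reused counter, both messages share the same keystream S_i, so C_i ⊕ C'_i = P_i ⊕ P'_i and thus P'_i = P_i ⊕ C_i ⊕ C'_i.
P'[0]: 1 ⊕ 6 ⊕ E = 9.
P'[1]: 6 ⊕ 0 ⊕ B = D.
P'[2]: 5 ⊕ 0 ⊕ 0 = 5.

P'[0] = 9, P'[1] = D, P'[2] = 5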